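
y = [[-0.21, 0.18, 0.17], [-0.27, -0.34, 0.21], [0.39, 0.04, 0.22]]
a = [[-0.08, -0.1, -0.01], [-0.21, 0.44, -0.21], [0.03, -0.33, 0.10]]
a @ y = [[0.04, 0.02, -0.04], [-0.16, -0.20, 0.01], [0.12, 0.12, -0.04]]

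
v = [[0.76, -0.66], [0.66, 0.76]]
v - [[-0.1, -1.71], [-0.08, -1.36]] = [[0.86, 1.05], [0.74, 2.12]]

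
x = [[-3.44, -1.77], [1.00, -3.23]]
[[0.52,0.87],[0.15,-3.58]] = x @ [[-0.11, -0.71], [-0.08, 0.89]]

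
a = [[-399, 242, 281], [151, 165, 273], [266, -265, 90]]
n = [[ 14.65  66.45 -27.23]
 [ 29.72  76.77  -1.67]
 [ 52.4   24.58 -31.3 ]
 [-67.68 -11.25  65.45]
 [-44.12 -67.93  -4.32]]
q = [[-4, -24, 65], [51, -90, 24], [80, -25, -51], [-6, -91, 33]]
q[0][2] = 65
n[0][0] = 14.65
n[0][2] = -27.23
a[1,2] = 273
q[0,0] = -4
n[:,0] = [14.65, 29.72, 52.4, -67.68, -44.12]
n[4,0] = -44.12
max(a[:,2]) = 281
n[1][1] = 76.77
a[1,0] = 151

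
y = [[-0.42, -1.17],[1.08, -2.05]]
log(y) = [[3.09, -3.90], [3.60, -2.34]]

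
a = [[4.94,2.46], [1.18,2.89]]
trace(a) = 7.83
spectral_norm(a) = 6.06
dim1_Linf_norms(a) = [4.94, 2.89]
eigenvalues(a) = [5.9, 1.93]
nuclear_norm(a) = 7.93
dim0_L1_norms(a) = [6.12, 5.35]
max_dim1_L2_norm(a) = 5.52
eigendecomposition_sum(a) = [[4.47,3.65], [1.75,1.43]] + [[0.47, -1.19], [-0.57, 1.46]]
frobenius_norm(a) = 6.34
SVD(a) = [[-0.9, -0.43], [-0.43, 0.9]] @ diag([6.0557522576586775, 1.8781811930327266]) @ [[-0.82, -0.57],[-0.57, 0.82]]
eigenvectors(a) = [[0.93, -0.63], [0.36, 0.77]]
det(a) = 11.37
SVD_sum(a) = [[4.47, 3.13], [2.15, 1.5]] + [[0.47, -0.67], [-0.97, 1.39]]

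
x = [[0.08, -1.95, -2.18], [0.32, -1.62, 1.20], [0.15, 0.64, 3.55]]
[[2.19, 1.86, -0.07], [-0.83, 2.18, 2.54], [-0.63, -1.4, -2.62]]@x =[[0.76,-7.33,-2.79], [1.01,-0.29,13.44], [-0.89,1.82,-9.61]]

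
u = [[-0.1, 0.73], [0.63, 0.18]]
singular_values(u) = [0.76, 0.63]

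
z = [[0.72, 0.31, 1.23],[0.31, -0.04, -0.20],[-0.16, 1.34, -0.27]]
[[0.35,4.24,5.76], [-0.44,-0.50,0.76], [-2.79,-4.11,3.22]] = z @ [[-0.85, 0.51, 3.89], [-1.93, -2.26, 3.19], [1.27, 3.72, 1.60]]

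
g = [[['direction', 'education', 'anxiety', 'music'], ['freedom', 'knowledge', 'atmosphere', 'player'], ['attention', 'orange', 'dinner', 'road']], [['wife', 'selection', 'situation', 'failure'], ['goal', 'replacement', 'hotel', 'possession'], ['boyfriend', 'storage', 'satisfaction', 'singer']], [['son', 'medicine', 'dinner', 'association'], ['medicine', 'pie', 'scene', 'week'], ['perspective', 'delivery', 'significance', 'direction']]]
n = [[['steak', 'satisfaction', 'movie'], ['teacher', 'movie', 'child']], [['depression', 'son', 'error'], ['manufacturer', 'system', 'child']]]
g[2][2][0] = 'perspective'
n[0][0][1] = 'satisfaction'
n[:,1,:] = [['teacher', 'movie', 'child'], ['manufacturer', 'system', 'child']]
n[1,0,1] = 'son'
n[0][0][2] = 'movie'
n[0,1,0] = 'teacher'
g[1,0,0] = 'wife'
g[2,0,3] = 'association'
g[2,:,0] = ['son', 'medicine', 'perspective']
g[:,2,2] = ['dinner', 'satisfaction', 'significance']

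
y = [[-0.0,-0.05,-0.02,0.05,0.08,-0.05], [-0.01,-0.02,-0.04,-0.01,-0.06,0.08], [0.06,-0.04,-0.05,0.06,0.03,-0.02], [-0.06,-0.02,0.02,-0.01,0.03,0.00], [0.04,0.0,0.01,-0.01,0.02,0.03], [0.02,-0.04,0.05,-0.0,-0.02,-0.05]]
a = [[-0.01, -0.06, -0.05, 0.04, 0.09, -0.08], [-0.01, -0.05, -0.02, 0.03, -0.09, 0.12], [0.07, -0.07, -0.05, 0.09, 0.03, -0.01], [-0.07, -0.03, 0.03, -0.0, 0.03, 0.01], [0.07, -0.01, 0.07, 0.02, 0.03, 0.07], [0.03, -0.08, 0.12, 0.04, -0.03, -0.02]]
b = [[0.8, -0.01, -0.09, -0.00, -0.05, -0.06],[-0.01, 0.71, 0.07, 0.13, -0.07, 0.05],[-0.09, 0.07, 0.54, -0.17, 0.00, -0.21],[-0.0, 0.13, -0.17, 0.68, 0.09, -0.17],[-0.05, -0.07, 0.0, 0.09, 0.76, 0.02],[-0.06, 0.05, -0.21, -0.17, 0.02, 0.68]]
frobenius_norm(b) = 1.80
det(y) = 0.00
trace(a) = -0.10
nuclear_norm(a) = 0.75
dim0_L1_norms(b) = [1.01, 1.04, 1.08, 1.24, 0.99, 1.19]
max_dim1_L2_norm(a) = 0.16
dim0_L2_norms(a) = [0.13, 0.14, 0.16, 0.11, 0.14, 0.16]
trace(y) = -0.11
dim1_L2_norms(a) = [0.15, 0.16, 0.15, 0.09, 0.13, 0.16]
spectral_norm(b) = 0.89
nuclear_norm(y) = 0.49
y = a @ b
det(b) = 0.06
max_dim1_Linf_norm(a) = 0.12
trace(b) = 4.17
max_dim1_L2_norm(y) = 0.12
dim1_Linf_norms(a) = [0.09, 0.12, 0.09, 0.07, 0.07, 0.12]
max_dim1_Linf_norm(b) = 0.8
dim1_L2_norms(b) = [0.81, 0.73, 0.61, 0.74, 0.77, 0.74]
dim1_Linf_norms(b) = [0.8, 0.71, 0.54, 0.68, 0.76, 0.68]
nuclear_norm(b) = 4.17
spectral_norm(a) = 0.20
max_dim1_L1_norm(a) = 0.33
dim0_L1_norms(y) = [0.19, 0.17, 0.19, 0.14, 0.24, 0.23]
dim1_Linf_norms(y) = [0.08, 0.08, 0.06, 0.06, 0.04, 0.05]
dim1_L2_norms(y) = [0.12, 0.11, 0.11, 0.07, 0.06, 0.09]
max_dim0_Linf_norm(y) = 0.08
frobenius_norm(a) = 0.34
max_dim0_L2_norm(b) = 0.81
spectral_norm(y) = 0.16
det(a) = 0.00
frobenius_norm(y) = 0.23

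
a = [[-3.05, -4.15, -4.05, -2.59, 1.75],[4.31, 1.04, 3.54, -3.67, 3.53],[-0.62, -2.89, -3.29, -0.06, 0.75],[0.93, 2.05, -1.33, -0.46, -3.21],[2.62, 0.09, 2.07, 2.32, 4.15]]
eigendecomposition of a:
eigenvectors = [[-0.11+0.00j, 0.56-0.22j, (0.56+0.22j), -0.26+0.22j, -0.26-0.22j], [0.72+0.00j, -0.62+0.00j, -0.62-0.00j, (0.79+0j), 0.79-0.00j], [(-0.26+0j), (0.19-0.33j), (0.19+0.33j), (-0.25+0.28j), (-0.25-0.28j)], [(-0.09+0j), 0.01-0.02j, 0.01+0.02j, -0.08-0.25j, (-0.08+0.25j)], [0.62+0.00j, (-0.32+0.05j), (-0.32-0.05j), (0.23+0.08j), (0.23-0.08j)]]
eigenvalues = [(2.59+0j), (-2.06+2.96j), (-2.06-2.96j), (-0.04+4j), (-0.04-4j)]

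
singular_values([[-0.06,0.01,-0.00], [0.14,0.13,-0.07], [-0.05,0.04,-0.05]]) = [0.21, 0.09, 0.02]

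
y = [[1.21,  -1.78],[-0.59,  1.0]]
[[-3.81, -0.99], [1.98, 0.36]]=y@[[-1.77, -2.19], [0.94, -0.93]]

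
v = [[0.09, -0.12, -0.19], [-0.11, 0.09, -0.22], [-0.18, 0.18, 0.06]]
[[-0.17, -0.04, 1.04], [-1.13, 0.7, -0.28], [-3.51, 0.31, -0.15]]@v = [[-0.2, 0.2, 0.10], [-0.13, 0.15, 0.04], [-0.32, 0.42, 0.59]]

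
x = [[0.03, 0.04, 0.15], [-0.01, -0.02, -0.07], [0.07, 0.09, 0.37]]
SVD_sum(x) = [[0.03, 0.04, 0.15], [-0.01, -0.02, -0.07], [0.07, 0.09, 0.37]] + [[-0.00,0.0,-0.00], [0.0,-0.00,0.0], [0.0,-0.00,0.0]] + [[0.0, 0.00, -0.0], [0.0, 0.0, -0.0], [-0.0, -0.00, 0.00]]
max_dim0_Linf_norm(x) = 0.37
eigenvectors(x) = [[-0.37, 0.84, -0.49], [0.17, 0.47, 0.86], [-0.91, -0.28, -0.11]]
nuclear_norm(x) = 0.43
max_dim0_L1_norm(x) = 0.59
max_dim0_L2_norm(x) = 0.41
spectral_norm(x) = 0.42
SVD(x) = [[-0.37, -0.33, 0.87], [0.17, 0.89, 0.42], [-0.91, 0.30, -0.28]] @ diag([0.42458220175607625, 0.00446517226330315, 0.0031648362708889656]) @ [[-0.18, -0.24, -0.95], [0.55, -0.83, 0.10], [0.82, 0.50, -0.28]]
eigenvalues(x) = [0.38, 0.0, -0.0]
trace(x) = 0.38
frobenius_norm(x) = 0.42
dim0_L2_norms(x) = [0.08, 0.1, 0.41]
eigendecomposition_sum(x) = [[0.03,0.04,0.15], [-0.01,-0.02,-0.07], [0.07,0.09,0.37]] + [[0.00, 0.00, -0.0], [0.0, 0.0, -0.00], [-0.0, -0.0, 0.00]] + [[-0.00, 0.0, 0.00], [0.00, -0.0, -0.00], [-0.0, 0.0, 0.00]]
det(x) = -0.00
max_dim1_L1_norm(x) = 0.53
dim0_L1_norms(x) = [0.11, 0.15, 0.59]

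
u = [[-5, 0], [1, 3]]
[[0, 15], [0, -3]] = u@ [[0, -3], [0, 0]]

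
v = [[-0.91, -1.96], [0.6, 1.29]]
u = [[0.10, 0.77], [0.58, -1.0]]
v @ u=[[-1.23, 1.26], [0.81, -0.83]]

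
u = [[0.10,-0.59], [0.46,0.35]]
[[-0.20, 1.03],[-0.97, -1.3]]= u@[[-2.1, -1.32], [-0.01, -1.97]]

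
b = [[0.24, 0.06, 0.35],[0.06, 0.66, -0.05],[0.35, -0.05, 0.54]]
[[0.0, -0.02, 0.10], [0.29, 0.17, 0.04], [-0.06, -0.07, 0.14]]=b@[[0.19, -0.32, 0.34], [0.41, 0.30, 0.03], [-0.19, 0.11, 0.04]]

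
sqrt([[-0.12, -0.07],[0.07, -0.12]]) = [[0.10, -0.36], [0.36, 0.1]]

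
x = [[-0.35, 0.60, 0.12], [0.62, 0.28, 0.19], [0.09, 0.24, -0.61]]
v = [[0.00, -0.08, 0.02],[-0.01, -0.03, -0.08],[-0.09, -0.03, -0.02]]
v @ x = [[-0.05, -0.02, -0.03], [-0.02, -0.03, 0.04], [0.01, -0.07, -0.0]]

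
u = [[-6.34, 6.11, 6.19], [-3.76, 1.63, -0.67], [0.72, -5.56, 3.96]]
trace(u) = -0.75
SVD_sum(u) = [[-6.69, 6.89, 4.47], [-1.99, 2.05, 1.33], [1.52, -1.56, -1.01]] + [[-0.09, -1.06, 1.50],[0.06, 0.75, -1.07],[-0.3, -3.68, 5.23]] + [[0.43, 0.28, 0.22], [-1.83, -1.17, -0.93], [-0.50, -0.32, -0.25]]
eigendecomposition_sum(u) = [[-3.37+0.56j, (3.6+3.63j), 2.41+1.23j],[-1.62-1.06j, (0.12+2.9j), 0.54+1.44j],[-0.31-1.01j, -0.97+1.25j, -0.28+0.79j]] + [[(-3.37-0.56j), (3.6-3.63j), (2.41-1.23j)], [(-1.62+1.06j), 0.12-2.90j, (0.54-1.44j)], [-0.31+1.01j, -0.97-1.25j, -0.28-0.79j]] + [[(0.4+0j),(-1.1+0j),1.37+0.00j], [-0.51-0.00j,1.40-0.00j,(-1.74-0j)], [(1.33+0j),(-3.62+0j),4.52+0.00j]]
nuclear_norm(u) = 20.61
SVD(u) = [[-0.94, 0.27, -0.22],[-0.28, -0.19, 0.94],[0.21, 0.94, 0.26]] @ diag([11.307120740859617, 6.784479225389905, 2.514092717438042]) @ [[0.63,-0.65,-0.42], [-0.05,-0.57,0.82], [-0.77,-0.5,-0.39]]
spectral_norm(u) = 11.31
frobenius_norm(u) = 13.42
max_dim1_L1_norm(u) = 18.64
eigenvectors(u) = [[-0.84+0.00j, (-0.84-0j), (0.27+0j)],  [(-0.35-0.32j), (-0.35+0.32j), -0.35+0.00j],  [-0.03-0.26j, (-0.03+0.26j), (0.9+0j)]]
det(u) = 192.86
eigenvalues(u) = [(-3.54+4.24j), (-3.54-4.24j), (6.32+0j)]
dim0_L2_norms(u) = [7.41, 8.42, 7.38]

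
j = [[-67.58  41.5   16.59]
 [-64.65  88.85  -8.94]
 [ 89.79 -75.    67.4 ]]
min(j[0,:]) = -67.58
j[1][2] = -8.94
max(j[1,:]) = 88.85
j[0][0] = -67.58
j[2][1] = -75.0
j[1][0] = -64.65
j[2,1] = -75.0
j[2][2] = 67.4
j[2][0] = 89.79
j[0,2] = 16.59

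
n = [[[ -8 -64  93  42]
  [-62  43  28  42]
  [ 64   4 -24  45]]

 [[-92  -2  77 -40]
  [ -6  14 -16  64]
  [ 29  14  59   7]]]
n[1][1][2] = -16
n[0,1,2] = 28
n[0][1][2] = 28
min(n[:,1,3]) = 42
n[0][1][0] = -62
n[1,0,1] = -2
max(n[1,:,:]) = 77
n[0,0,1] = -64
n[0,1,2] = 28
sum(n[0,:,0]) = -6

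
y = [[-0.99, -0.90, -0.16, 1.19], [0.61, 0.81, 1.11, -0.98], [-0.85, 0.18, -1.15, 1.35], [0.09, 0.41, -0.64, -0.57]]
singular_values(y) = [2.99, 1.31, 0.71, 0.28]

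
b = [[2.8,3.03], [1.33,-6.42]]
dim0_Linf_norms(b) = [2.8, 6.42]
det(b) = -22.01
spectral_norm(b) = 7.10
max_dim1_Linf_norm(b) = 6.42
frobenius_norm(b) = 7.75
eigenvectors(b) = [[0.99, -0.30],[0.14, 0.95]]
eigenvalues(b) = [3.22, -6.84]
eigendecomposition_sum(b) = [[3.08, 0.97], [0.43, 0.13]] + [[-0.28, 2.06], [0.90, -6.55]]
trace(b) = -3.62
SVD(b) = [[-0.43, 0.90], [0.90, 0.43]] @ diag([7.099110725175099, 3.099810786435821]) @ [[0.0, -1.00], [1.00, 0.00]]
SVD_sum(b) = [[-0.00,3.03], [0.01,-6.42]] + [[2.8,0.0], [1.32,0.0]]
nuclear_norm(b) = 10.20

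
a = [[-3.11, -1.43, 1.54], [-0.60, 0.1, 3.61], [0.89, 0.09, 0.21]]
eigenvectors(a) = [[(0.92+0j), -0.29+0.16j, (-0.29-0.16j)], [0.32+0.00j, (0.91+0j), (0.91-0j)], [-0.21+0.00j, (0.07+0.24j), 0.07-0.24j]]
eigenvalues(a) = [(-3.95+0j), (0.57+0.84j), (0.57-0.84j)]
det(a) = -4.05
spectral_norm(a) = 4.60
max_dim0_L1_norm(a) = 5.36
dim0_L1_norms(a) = [4.6, 1.62, 5.36]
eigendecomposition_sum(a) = [[-3.08-0.00j, (-1.14+0j), (2.13+0j)], [(-1.07-0j), (-0.39+0j), (0.74+0j)], [0.68+0.00j, (0.25-0j), (-0.47-0j)]] + [[-0.01+0.14j, (-0.15-0.08j), -0.29+0.53j], [0.23-0.33j, (0.25+0.38j), (1.44-0.87j)], [(0.1+0.04j), (-0.08+0.09j), 0.34+0.31j]] + [[-0.01-0.14j, (-0.15+0.08j), -0.29-0.53j], [0.23+0.33j, (0.25-0.38j), 1.44+0.87j], [(0.1-0.04j), -0.08-0.09j, 0.34-0.31j]]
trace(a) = -2.80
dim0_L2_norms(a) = [3.29, 1.44, 3.93]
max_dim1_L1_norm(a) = 6.08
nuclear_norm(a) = 7.59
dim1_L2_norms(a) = [3.75, 3.66, 0.92]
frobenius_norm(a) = 5.32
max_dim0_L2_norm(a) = 3.93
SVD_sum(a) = [[-2.0, -0.72, 2.59], [-1.87, -0.67, 2.42], [0.23, 0.08, -0.3]] + [[-1.14,  -0.64,  -1.06], [1.29,  0.72,  1.20], [0.52,  0.29,  0.48]] + [[0.04,  -0.08,  0.01],  [-0.02,  0.05,  -0.00],  [0.13,  -0.28,  0.03]]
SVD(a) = [[-0.73, 0.63, 0.26], [-0.68, -0.72, -0.16], [0.08, -0.29, 0.95]] @ diag([4.602166021871827, 2.654271776300167, 0.33152563198762497]) @ [[0.6, 0.21, -0.77], [-0.68, -0.38, -0.63], [0.43, -0.90, 0.08]]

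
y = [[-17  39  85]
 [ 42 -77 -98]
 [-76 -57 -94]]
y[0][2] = 85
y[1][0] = 42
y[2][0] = -76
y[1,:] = [42, -77, -98]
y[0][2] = 85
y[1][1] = -77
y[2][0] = -76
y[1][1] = -77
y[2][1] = -57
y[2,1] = -57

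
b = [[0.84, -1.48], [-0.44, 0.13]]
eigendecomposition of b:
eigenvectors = [[0.94, 0.77], [-0.34, 0.64]]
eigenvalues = [1.37, -0.4]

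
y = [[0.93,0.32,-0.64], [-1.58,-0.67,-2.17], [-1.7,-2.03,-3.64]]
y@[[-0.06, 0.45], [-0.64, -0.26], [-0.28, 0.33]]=[[-0.08, 0.12], [1.13, -1.25], [2.42, -1.44]]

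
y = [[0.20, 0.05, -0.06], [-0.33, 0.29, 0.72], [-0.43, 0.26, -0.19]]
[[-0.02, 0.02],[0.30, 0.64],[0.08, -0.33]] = y@[[-0.12, 0.36], [0.30, 0.09], [0.24, 1.02]]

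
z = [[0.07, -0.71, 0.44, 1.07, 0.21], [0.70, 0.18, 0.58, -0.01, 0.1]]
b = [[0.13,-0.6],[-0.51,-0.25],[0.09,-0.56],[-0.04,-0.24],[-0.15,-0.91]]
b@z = [[-0.41, -0.20, -0.29, 0.15, -0.03], [-0.21, 0.32, -0.37, -0.54, -0.13], [-0.39, -0.16, -0.29, 0.10, -0.04], [-0.17, -0.01, -0.16, -0.04, -0.03], [-0.65, -0.06, -0.59, -0.15, -0.12]]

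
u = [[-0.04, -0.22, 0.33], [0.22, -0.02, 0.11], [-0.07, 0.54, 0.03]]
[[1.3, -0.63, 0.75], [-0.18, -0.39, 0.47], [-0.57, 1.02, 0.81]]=u @[[-2.30, -1.16, 0.62], [-1.50, 1.78, 1.39], [2.65, -0.86, 3.28]]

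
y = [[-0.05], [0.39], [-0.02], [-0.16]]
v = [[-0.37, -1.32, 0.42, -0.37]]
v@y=[[-0.45]]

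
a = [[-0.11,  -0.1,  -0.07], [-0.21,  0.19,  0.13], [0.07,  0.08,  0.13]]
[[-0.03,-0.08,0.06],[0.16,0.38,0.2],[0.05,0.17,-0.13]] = a @ [[-0.27, -0.54, -0.76], [0.31, 0.59, 1.09], [0.36, 1.22, -1.28]]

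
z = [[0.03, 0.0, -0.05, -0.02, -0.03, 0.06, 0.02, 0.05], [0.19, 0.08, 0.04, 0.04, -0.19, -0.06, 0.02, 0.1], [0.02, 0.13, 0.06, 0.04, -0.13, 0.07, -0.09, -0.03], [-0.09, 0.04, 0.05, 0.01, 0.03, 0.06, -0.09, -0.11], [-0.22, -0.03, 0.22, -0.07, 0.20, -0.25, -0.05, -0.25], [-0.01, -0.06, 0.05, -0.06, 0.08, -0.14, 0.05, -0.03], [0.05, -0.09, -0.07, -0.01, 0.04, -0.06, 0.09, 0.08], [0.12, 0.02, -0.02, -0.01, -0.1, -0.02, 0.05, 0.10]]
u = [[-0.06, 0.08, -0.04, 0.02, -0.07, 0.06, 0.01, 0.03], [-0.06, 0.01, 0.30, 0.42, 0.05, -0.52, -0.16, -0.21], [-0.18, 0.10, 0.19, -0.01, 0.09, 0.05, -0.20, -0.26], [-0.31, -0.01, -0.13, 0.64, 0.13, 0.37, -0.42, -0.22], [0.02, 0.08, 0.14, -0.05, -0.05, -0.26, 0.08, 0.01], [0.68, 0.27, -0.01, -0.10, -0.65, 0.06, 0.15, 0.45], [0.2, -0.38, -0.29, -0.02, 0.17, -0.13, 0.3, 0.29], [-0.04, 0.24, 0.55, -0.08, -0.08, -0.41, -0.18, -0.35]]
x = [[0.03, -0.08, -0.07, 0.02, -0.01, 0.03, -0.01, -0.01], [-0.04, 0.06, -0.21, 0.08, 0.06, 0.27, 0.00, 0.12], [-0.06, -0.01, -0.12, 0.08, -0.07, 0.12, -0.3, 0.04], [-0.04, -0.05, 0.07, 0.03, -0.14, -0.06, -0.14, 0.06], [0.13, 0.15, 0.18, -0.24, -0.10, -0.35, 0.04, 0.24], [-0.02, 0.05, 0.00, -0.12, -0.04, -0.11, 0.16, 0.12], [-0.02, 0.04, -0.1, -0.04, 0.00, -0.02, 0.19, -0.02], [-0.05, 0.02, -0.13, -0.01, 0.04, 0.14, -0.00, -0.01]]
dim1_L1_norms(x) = [0.26, 0.84, 0.8, 0.59, 1.43, 0.62, 0.43, 0.4]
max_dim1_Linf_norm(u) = 0.68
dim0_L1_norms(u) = [1.55, 1.17, 1.65, 1.34, 1.29, 1.86, 1.5, 1.82]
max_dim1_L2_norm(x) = 0.57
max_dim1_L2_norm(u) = 1.09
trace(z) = 0.43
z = x @ u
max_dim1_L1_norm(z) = 1.29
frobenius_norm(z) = 0.76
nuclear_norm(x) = 1.89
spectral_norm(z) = 0.62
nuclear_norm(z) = 1.32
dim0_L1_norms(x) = [0.39, 0.46, 0.88, 0.62, 0.46, 1.1, 0.84, 0.62]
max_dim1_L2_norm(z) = 0.52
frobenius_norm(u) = 2.05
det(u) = -0.00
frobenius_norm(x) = 0.91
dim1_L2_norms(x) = [0.12, 0.38, 0.37, 0.24, 0.57, 0.27, 0.22, 0.2]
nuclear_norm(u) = 4.13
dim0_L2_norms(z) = [0.33, 0.19, 0.26, 0.11, 0.34, 0.32, 0.18, 0.32]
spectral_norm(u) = 1.39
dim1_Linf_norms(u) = [0.08, 0.52, 0.26, 0.64, 0.26, 0.68, 0.38, 0.55]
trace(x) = -0.03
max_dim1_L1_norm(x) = 1.43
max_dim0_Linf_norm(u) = 0.68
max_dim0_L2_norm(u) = 0.82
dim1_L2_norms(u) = [0.15, 0.78, 0.44, 0.95, 0.32, 1.09, 0.7, 0.84]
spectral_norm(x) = 0.71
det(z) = -0.00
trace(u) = 0.74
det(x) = -0.00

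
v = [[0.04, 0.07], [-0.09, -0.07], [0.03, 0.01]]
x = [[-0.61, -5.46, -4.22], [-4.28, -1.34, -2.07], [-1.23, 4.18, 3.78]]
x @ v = [[0.34, 0.3], [-0.11, -0.23], [-0.31, -0.34]]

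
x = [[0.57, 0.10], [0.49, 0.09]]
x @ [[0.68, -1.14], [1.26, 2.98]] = [[0.51, -0.35], [0.45, -0.29]]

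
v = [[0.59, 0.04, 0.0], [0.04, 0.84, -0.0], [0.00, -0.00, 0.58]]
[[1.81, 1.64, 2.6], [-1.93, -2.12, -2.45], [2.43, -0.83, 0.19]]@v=[[1.13, 1.45, 1.51], [-1.22, -1.86, -1.42], [1.40, -0.60, 0.11]]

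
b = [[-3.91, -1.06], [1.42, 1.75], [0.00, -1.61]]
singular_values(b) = [4.53, 1.89]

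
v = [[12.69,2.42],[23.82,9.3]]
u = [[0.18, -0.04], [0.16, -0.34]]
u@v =[[1.33,0.06],[-6.07,-2.77]]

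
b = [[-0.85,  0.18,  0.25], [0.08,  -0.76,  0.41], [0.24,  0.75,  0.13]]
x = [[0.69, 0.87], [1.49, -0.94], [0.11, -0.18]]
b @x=[[-0.29, -0.95], [-1.03, 0.71], [1.3, -0.52]]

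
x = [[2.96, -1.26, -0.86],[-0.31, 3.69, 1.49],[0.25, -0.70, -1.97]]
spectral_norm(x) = 4.80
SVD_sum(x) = [[1.03, -2.03, -1.22], [-1.49, 2.93, 1.76], [0.63, -1.24, -0.75]] + [[1.92,0.83,0.24], [1.22,0.53,0.15], [-0.25,-0.11,-0.03]] + [[0.01, -0.06, 0.12], [-0.05, 0.23, -0.43], [-0.13, 0.65, -1.19]]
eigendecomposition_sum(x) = [[1.03, -3.78, -1.12], [-0.80, 2.95, 0.88], [0.14, -0.52, -0.15]] + [[1.92, 2.54, 0.47], [0.52, 0.68, 0.13], [0.03, 0.03, 0.01]] + [[0.01, -0.02, -0.20], [-0.02, 0.06, 0.49], [0.08, -0.22, -1.82]]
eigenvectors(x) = [[0.78, -0.97, 0.11], [-0.61, -0.26, -0.26], [0.11, -0.01, 0.96]]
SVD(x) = [[-0.54,-0.84,-0.09], [0.78,-0.53,0.33], [-0.33,0.11,0.94]] @ diag([4.799605467325429, 2.5107404008227463, 1.4541217272622995]) @ [[-0.40, 0.79, 0.47], [-0.91, -0.39, -0.11], [-0.1, 0.48, -0.87]]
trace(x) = 4.68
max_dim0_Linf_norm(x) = 3.69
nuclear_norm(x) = 8.76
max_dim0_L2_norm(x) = 3.96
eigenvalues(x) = [3.82, 2.61, -1.76]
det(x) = -17.52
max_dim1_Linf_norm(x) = 3.69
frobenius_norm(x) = 5.61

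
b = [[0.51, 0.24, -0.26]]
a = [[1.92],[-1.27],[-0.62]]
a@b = [[0.98, 0.46, -0.50], [-0.65, -0.3, 0.33], [-0.32, -0.15, 0.16]]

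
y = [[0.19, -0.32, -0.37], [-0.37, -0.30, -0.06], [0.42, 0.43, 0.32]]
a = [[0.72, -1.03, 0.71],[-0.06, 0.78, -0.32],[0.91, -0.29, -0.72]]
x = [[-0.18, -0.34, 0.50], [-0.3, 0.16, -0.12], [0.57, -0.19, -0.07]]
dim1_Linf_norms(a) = [1.03, 0.78, 0.91]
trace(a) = 0.78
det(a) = -0.62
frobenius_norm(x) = 0.95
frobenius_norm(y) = 0.98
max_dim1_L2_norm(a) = 1.44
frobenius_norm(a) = 2.06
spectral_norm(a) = 1.67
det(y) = -0.03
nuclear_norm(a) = 3.15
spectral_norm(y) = 0.86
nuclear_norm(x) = 1.38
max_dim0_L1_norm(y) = 1.05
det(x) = 0.02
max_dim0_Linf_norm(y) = 0.43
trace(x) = -0.09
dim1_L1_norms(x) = [1.02, 0.58, 0.83]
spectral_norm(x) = 0.70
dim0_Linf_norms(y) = [0.42, 0.43, 0.37]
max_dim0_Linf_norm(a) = 1.03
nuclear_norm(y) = 1.41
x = y @ a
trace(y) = 0.21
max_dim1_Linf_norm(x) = 0.57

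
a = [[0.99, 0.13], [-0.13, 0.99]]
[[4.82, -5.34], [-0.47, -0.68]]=a@ [[4.85, -5.21], [0.16, -1.37]]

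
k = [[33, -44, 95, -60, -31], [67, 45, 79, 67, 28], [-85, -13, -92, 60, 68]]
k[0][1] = -44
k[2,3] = 60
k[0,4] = -31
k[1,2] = 79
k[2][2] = -92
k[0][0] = 33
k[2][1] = -13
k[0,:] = [33, -44, 95, -60, -31]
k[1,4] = 28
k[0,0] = 33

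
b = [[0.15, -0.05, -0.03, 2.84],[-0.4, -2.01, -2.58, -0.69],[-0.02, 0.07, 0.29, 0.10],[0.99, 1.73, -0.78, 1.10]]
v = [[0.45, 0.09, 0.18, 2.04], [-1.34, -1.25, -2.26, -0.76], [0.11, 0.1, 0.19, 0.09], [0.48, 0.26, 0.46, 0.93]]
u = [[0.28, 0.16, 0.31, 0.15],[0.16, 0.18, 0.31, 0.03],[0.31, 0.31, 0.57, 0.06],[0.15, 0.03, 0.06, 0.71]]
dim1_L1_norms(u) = [0.9, 0.68, 1.25, 0.95]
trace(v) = 0.32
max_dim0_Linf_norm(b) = 2.84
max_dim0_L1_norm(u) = 1.25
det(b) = 0.05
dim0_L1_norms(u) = [0.9, 0.68, 1.25, 0.95]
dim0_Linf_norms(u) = [0.31, 0.31, 0.57, 0.71]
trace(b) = -0.47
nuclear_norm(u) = 1.74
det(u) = 0.00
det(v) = 0.00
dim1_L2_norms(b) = [2.84, 3.37, 0.32, 2.41]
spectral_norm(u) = 0.99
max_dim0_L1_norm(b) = 4.73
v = b @ u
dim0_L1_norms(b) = [1.56, 3.86, 3.68, 4.73]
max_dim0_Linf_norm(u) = 0.71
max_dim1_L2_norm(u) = 0.73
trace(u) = 1.74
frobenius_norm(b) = 5.03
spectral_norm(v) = 3.39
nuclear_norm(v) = 5.30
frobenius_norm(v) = 3.86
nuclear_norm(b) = 8.40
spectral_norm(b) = 3.74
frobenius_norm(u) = 1.20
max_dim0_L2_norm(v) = 2.37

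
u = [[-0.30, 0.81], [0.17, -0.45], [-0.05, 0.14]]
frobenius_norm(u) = 1.00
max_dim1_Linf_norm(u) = 0.81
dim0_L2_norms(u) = [0.35, 0.94]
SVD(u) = [[-0.86, -0.32], [0.48, -0.75], [-0.15, -0.57]] @ diag([0.9997943615463808, 0.0033518084767351964]) @ [[0.35, -0.94], [-0.94, -0.35]]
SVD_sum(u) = [[-0.3, 0.81], [0.17, -0.45], [-0.05, 0.14]] + [[0.0, 0.00], [0.0, 0.0], [0.00, 0.0]]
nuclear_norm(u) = 1.00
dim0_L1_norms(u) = [0.52, 1.4]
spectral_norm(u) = 1.00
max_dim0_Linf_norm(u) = 0.81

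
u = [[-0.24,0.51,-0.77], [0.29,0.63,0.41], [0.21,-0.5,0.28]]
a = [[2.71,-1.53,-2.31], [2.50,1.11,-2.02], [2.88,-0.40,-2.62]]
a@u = [[-1.58, 1.57, -3.36], [-0.70, 2.98, -2.04], [-1.36, 2.53, -3.12]]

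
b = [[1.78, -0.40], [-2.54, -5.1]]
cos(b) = [[-0.33, 0.05], [0.30, 0.49]]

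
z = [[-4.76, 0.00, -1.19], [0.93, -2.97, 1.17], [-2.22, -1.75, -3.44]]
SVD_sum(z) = [[-3.90, -0.41, -2.48], [0.96, 0.10, 0.61], [-3.25, -0.34, -2.06]] + [[-0.15, 0.74, 0.11], [0.57, -2.79, -0.43], [0.35, -1.72, -0.27]] + [[-0.71, -0.33, 1.17],[-0.60, -0.28, 0.99],[0.67, 0.31, -1.11]]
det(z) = -48.60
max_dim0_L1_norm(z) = 7.91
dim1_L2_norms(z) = [4.91, 3.32, 4.45]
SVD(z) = [[-0.76, 0.22, -0.62], [0.19, -0.83, -0.52], [-0.63, -0.51, 0.59]] @ diag([6.1405457765046085, 3.471109062484716, 2.2799121568577765]) @ [[0.84, 0.09, 0.53],[-0.2, 0.97, 0.15],[0.5, 0.23, -0.83]]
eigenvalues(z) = [(-5.42+0j), (-2.88+0.84j), (-2.88-0.84j)]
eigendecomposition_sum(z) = [[-5.21+0.00j, (-1.58+0j), (-2.21+0j)], [3.36-0.00j, (1.02-0j), 1.42-0.00j], [(-2.88+0j), -0.87+0.00j, (-1.22+0j)]] + [[0.23+0.98j, (0.79+1.15j), (0.51-0.44j)], [-1.21-0.85j, (-1.99-0.49j), (-0.13+0.98j)], [0.33-1.72j, -0.44-2.38j, -1.11+0.34j]] + [[0.23-0.98j, 0.79-1.15j, (0.51+0.44j)], [-1.21+0.85j, -1.99+0.49j, -0.13-0.98j], [(0.33+1.72j), (-0.44+2.38j), (-1.11-0.34j)]]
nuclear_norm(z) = 11.89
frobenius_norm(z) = 7.41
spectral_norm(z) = 6.14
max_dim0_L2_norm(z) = 5.33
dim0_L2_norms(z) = [5.33, 3.45, 3.82]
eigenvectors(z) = [[(-0.76+0j),(0.37-0.16j),0.37+0.16j], [(0.49+0j),-0.24+0.54j,-0.24-0.54j], [-0.42+0.00j,(-0.7+0j),-0.70-0.00j]]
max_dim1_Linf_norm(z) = 4.76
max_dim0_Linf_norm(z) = 4.76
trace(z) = -11.17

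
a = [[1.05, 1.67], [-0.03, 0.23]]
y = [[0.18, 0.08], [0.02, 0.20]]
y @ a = [[0.19, 0.32], [0.02, 0.08]]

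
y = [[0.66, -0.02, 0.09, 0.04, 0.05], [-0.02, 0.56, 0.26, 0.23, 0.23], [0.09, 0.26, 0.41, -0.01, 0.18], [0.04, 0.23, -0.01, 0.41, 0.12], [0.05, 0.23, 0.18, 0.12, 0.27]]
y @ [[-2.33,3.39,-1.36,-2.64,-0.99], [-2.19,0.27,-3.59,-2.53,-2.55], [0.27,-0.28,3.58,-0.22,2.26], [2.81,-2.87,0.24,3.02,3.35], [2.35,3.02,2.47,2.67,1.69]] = [[-1.24, 2.24, -0.37, -1.46, -0.18], [0.08, 0.05, -0.43, -0.11, 0.34], [-0.27, 0.83, 0.85, -0.54, 0.45], [0.83, -0.61, -0.52, 0.87, 0.93], [0.4, 0.65, 0.45, 0.33, 0.63]]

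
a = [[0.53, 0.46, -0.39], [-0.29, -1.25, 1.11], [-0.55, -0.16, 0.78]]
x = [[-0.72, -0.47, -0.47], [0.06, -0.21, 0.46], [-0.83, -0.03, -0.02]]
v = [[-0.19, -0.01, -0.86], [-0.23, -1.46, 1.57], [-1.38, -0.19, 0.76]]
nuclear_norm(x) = 2.13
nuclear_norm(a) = 2.90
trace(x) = -0.95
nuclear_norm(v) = 4.31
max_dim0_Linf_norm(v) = 1.57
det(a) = -0.35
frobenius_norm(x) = 1.38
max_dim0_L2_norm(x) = 1.1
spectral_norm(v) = 2.45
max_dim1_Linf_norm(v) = 1.57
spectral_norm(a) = 2.00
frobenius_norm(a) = 2.11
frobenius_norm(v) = 2.82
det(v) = 1.87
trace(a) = 0.06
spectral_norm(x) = 1.22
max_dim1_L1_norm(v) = 3.26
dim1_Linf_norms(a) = [0.53, 1.25, 0.78]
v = x + a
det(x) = 0.25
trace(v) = -0.89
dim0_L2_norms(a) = [0.82, 1.34, 1.41]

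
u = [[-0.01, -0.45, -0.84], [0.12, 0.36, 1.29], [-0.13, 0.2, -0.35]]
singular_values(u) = [1.66, 0.37, 0.0]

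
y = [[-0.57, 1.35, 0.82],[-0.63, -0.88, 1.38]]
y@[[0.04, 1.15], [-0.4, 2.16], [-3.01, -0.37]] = [[-3.03, 1.96], [-3.83, -3.14]]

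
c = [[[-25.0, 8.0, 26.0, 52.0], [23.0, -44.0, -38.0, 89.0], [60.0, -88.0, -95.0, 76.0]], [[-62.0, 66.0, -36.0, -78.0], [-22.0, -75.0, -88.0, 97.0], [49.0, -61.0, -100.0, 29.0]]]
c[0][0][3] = 52.0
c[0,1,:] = [23.0, -44.0, -38.0, 89.0]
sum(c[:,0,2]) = -10.0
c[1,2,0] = 49.0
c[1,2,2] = -100.0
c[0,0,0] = -25.0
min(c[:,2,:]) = -100.0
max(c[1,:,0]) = 49.0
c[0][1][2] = -38.0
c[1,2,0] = 49.0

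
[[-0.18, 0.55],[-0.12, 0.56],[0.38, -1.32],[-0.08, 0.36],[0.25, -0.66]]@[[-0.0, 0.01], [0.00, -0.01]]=[[0.0, -0.01], [0.00, -0.01], [0.00, 0.02], [0.00, -0.00], [0.0, 0.01]]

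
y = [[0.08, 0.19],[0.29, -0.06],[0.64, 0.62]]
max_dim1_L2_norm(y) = 0.89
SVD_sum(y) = [[0.14, 0.13], [0.13, 0.12], [0.66, 0.60]] + [[-0.06, 0.06],  [0.16, -0.18],  [-0.02, 0.02]]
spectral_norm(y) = 0.93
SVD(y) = [[-0.2, 0.34], [-0.19, -0.93], [-0.96, 0.11]] @ diag([0.9265664997694516, 0.25627040700203185]) @ [[-0.74, -0.67],[-0.67, 0.74]]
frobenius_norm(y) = 0.96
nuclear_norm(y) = 1.18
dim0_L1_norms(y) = [1.01, 0.87]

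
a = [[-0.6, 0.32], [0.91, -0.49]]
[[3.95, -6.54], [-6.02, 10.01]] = a@[[-3.38, 0.65], [6.01, -19.22]]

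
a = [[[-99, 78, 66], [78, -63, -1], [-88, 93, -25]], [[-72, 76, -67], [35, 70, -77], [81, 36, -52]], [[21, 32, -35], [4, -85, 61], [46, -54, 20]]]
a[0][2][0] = -88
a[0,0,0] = -99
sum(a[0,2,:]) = -20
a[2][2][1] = -54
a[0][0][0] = -99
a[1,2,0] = 81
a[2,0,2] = -35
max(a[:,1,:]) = 78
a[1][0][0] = -72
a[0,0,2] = 66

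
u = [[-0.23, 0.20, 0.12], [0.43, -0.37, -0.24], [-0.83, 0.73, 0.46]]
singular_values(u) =[1.39, 0.01, 0.01]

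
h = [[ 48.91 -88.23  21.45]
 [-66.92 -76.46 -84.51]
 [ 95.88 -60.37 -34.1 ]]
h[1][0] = -66.92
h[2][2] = -34.1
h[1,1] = -76.46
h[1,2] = -84.51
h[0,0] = 48.91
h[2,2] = -34.1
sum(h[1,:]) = -227.89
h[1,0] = -66.92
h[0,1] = -88.23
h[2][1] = -60.37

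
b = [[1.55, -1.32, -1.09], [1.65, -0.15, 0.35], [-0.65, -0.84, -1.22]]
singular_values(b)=[2.62, 1.99, 0.0]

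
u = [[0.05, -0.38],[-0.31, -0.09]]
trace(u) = -0.04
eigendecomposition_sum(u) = [[0.20, -0.18], [-0.15, 0.13]] + [[-0.15, -0.20], [-0.16, -0.22]]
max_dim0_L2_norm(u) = 0.39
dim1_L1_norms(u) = [0.43, 0.4]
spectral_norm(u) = 0.39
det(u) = -0.12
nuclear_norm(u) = 0.70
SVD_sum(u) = [[-0.06, -0.36], [-0.02, -0.14]] + [[0.11, -0.02],[-0.29, 0.05]]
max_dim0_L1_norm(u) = 0.47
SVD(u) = [[0.94, 0.35], [0.35, -0.94]] @ diag([0.3923411170231314, 0.3117185395401459]) @ [[-0.16,-0.99], [0.99,-0.16]]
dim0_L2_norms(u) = [0.31, 0.39]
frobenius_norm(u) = 0.50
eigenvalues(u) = [0.33, -0.37]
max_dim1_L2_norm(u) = 0.38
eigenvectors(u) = [[0.80, 0.67], [-0.59, 0.74]]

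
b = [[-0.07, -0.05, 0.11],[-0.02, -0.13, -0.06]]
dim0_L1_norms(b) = [0.09, 0.18, 0.17]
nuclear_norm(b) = 0.28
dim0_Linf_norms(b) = [0.07, 0.13, 0.11]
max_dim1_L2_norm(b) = 0.14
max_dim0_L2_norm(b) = 0.14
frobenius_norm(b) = 0.20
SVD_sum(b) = [[-0.03, -0.07, 0.0], [-0.05, -0.12, 0.00]] + [[-0.04,0.02,0.11], [0.03,-0.01,-0.06]]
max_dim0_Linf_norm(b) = 0.13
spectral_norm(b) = 0.15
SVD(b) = [[0.51, 0.86],[0.86, -0.51]] @ diag([0.1472293527324743, 0.13683390549851548]) @ [[-0.36, -0.93, 0.03], [-0.36, 0.17, 0.92]]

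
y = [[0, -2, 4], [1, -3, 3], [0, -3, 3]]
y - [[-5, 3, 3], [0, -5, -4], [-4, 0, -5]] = [[5, -5, 1], [1, 2, 7], [4, -3, 8]]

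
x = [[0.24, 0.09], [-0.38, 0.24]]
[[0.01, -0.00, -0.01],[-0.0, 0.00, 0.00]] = x @[[0.02, -0.01, -0.02],[0.02, -0.01, -0.02]]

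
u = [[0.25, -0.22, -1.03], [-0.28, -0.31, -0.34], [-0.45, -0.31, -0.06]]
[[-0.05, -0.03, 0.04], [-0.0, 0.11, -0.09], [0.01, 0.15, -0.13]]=u@ [[-0.08, -0.34, 0.16], [0.07, 0.02, 0.19], [0.01, -0.06, -0.04]]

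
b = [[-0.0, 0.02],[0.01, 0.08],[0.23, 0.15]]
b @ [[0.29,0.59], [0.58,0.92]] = [[0.01, 0.02], [0.05, 0.08], [0.15, 0.27]]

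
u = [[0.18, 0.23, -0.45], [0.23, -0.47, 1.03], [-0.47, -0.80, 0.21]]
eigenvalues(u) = [(0.34+0j), (-0.21+0.72j), (-0.21-0.72j)]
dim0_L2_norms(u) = [0.55, 0.96, 1.14]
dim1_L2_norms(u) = [0.54, 1.16, 0.95]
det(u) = 0.19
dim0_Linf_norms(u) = [0.47, 0.8, 1.03]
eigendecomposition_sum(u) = [[0.39+0.00j, 0.16-0.00j, (-0.05+0j)], [-0.19-0.00j, (-0.08+0j), 0.03-0.00j], [-0.24-0.00j, -0.10+0.00j, 0.03-0.00j]] + [[(-0.1-0.08j), 0.03-0.18j, (-0.2+0j)], [0.21+0.28j, (-0.2+0.42j), (0.5+0.12j)], [(-0.12+0.23j), -0.35+0.01j, (0.09+0.38j)]] + [[-0.10+0.08j, 0.03+0.18j, (-0.2-0j)], [(0.21-0.28j), -0.20-0.42j, 0.50-0.12j], [-0.12-0.23j, (-0.35-0.01j), 0.09-0.38j]]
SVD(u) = [[0.37, 0.02, 0.93], [-0.78, 0.56, 0.30], [-0.51, -0.83, 0.22]] @ diag([1.3801579590235675, 0.7684164245030966, 0.17944416038917715]) @ [[0.09, 0.62, -0.78], [0.68, 0.53, 0.51], [0.73, -0.58, -0.37]]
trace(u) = -0.08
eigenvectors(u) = [[0.79+0.00j,(0.28-0.07j),0.28+0.07j],[(-0.38+0j),-0.76+0.00j,(-0.76-0j)],[-0.48+0.00j,-0.26-0.52j,(-0.26+0.52j)]]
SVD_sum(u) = [[0.05,0.32,-0.40],[-0.1,-0.67,0.83],[-0.07,-0.44,0.55]] + [[0.01, 0.01, 0.01], [0.29, 0.23, 0.22], [-0.43, -0.34, -0.32]] + [[0.12, -0.1, -0.06], [0.04, -0.03, -0.02], [0.03, -0.02, -0.01]]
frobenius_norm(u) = 1.59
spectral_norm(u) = 1.38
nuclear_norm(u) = 2.33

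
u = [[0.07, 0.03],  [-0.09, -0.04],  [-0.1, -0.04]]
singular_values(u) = [0.16, 0.0]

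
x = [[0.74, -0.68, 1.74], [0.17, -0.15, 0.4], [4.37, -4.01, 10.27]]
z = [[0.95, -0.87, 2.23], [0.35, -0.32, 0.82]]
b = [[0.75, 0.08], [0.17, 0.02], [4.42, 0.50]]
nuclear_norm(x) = 12.04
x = b @ z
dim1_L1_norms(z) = [4.05, 1.49]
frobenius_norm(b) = 4.51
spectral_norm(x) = 12.04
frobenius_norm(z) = 2.74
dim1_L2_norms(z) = [2.58, 0.95]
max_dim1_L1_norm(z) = 4.05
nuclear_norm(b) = 4.52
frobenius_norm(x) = 12.04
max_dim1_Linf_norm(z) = 2.23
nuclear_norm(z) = 2.74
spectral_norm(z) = 2.74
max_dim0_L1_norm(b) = 5.34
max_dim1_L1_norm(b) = 4.92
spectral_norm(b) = 4.51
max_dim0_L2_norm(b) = 4.49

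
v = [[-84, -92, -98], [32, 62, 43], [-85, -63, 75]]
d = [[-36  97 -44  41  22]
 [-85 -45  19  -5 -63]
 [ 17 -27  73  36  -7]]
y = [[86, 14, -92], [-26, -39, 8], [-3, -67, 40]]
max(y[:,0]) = 86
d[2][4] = -7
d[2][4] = -7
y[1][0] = -26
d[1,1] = -45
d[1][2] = 19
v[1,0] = 32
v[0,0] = -84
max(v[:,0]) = 32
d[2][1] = -27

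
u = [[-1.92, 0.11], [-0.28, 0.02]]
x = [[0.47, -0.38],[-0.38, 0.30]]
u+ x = [[-1.45, -0.27], [-0.66, 0.32]]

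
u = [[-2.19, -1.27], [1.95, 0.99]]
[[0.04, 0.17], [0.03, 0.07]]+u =[[-2.15, -1.1], [1.98, 1.06]]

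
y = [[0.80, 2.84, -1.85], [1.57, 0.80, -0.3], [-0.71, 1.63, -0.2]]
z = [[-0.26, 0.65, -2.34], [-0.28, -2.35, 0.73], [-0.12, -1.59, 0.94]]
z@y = [[2.47, -4.03, 0.75], [-4.43, -1.49, 1.08], [-3.26, -0.08, 0.51]]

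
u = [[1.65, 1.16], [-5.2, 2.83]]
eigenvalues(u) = [(2.24+2.38j), (2.24-2.38j)]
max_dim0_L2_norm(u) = 5.46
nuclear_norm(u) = 7.78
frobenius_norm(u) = 6.25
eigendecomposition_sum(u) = [[(0.82+1.47j), 0.58-0.54j], [-2.60+2.44j, 1.42+0.91j]] + [[(0.82-1.47j), 0.58+0.54j], [-2.60-2.44j, (1.42-0.91j)]]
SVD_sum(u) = [[0.89, -0.43], [-5.33, 2.57]] + [[0.76, 1.59], [0.13, 0.26]]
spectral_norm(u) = 5.99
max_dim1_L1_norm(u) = 8.03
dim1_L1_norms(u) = [2.81, 8.03]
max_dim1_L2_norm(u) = 5.92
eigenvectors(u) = [[-0.10+0.41j, -0.10-0.41j], [(-0.9+0j), (-0.9-0j)]]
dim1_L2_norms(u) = [2.02, 5.92]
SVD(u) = [[-0.16, 0.99],[0.99, 0.16]] @ diag([5.994130219817685, 1.7853299156930047]) @ [[-0.9, 0.43], [0.43, 0.9]]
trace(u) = 4.48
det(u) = 10.70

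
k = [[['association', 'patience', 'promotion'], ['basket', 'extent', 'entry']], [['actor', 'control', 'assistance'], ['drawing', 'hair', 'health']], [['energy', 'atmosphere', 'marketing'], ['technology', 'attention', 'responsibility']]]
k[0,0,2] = 'promotion'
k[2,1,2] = 'responsibility'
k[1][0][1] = 'control'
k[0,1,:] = ['basket', 'extent', 'entry']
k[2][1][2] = 'responsibility'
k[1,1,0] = 'drawing'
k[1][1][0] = 'drawing'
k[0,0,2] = 'promotion'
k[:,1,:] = [['basket', 'extent', 'entry'], ['drawing', 'hair', 'health'], ['technology', 'attention', 'responsibility']]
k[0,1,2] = 'entry'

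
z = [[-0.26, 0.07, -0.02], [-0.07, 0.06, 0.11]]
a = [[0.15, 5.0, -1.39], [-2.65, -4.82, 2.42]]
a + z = [[-0.11, 5.07, -1.41], [-2.72, -4.76, 2.53]]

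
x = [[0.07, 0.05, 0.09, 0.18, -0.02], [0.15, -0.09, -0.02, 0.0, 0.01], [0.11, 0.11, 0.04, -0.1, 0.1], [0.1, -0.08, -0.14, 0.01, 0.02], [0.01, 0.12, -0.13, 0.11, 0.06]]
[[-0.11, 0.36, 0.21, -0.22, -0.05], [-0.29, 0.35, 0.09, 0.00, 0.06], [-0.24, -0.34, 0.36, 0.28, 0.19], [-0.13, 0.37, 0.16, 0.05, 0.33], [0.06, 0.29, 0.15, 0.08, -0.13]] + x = [[-0.04, 0.41, 0.3, -0.04, -0.07],[-0.14, 0.26, 0.07, 0.00, 0.07],[-0.13, -0.23, 0.40, 0.18, 0.29],[-0.03, 0.29, 0.02, 0.06, 0.35],[0.07, 0.41, 0.02, 0.19, -0.07]]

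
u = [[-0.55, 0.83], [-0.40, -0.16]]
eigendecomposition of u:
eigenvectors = [[(0.82+0j), 0.82-0.00j], [(0.19+0.54j), 0.19-0.54j]]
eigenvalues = [(-0.36+0.54j), (-0.36-0.54j)]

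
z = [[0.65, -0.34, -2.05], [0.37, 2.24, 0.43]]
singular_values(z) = [2.54, 1.9]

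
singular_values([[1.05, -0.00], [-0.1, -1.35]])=[1.36, 1.04]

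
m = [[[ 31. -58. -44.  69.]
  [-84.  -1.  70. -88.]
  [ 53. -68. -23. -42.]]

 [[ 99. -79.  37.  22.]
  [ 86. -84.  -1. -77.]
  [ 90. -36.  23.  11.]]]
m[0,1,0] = -84.0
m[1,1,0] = 86.0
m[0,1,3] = -88.0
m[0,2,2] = -23.0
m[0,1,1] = -1.0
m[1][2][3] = 11.0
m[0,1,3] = -88.0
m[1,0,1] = -79.0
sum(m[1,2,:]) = 88.0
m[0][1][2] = 70.0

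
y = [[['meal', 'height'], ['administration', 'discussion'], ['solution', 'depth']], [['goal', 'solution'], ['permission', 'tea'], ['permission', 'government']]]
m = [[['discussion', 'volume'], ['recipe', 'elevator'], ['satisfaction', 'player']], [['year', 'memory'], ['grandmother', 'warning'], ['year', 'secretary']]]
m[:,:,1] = [['volume', 'elevator', 'player'], ['memory', 'warning', 'secretary']]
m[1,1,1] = 'warning'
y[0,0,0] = 'meal'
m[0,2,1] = 'player'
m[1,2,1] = 'secretary'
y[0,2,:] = ['solution', 'depth']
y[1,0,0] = 'goal'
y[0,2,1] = 'depth'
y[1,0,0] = 'goal'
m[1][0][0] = 'year'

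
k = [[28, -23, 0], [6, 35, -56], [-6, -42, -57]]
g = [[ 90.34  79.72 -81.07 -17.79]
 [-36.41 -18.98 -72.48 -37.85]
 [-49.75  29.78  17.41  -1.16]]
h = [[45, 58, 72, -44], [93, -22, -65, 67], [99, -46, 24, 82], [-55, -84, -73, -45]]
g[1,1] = -18.98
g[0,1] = 79.72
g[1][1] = -18.98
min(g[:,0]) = -49.75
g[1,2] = -72.48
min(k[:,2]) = -57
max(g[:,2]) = 17.41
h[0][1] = 58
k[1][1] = 35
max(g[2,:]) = 29.78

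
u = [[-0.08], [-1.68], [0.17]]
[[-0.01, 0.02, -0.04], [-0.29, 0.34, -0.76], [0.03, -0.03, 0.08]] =u @ [[0.17, -0.2, 0.45]]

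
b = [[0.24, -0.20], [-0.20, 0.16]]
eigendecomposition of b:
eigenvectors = [[0.77,0.63], [-0.63,0.77]]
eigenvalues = [0.4, -0.0]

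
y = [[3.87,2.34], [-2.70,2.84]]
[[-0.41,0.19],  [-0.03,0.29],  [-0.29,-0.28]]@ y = [[-2.1, -0.42], [-0.90, 0.75], [-0.37, -1.47]]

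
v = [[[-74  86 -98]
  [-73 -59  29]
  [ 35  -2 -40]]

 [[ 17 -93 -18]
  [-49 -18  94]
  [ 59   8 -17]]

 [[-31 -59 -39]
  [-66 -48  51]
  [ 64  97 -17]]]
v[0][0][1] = 86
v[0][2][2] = -40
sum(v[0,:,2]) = -109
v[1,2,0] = 59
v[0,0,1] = 86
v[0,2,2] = -40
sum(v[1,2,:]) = 50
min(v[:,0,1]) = -93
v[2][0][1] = -59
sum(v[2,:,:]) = -48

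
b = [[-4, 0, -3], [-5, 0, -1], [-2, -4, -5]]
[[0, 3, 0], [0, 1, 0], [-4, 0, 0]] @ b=[[-15, 0, -3], [-5, 0, -1], [16, 0, 12]]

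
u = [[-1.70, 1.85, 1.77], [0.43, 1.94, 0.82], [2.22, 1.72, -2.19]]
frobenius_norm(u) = 5.17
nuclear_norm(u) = 7.87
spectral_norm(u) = 3.98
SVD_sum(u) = [[-1.65, -0.11, 1.69], [-0.14, -0.01, 0.14], [2.22, 0.15, -2.29]] + [[0.20, 1.89, 0.31], [0.21, 2.04, 0.34], [0.16, 1.53, 0.25]] + [[-0.25,  0.07,  -0.24], [0.35,  -0.09,  0.34], [-0.16,  0.04,  -0.16]]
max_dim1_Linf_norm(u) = 2.22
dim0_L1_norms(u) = [4.35, 5.51, 4.78]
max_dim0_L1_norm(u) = 5.51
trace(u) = -1.95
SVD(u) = [[-0.59,0.6,-0.54],[-0.05,0.64,0.76],[0.80,0.48,-0.35]] @ diag([3.979719347196374, 3.2379729993253004, 0.6531192641403119]) @ [[0.7, 0.05, -0.72], [0.1, 0.98, 0.16], [0.71, -0.19, 0.68]]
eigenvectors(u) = [[0.58, -0.67, -0.49], [0.07, 0.31, -0.73], [-0.81, -0.67, -0.47]]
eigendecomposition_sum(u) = [[-1.65, 0.03, 1.65], [-0.20, 0.00, 0.2], [2.29, -0.05, -2.3]] + [[-0.36, 0.39, -0.23],  [0.17, -0.18, 0.11],  [-0.37, 0.39, -0.23]] + [[0.31,  1.42,  0.35], [0.46,  2.12,  0.52], [0.3,  1.37,  0.33]]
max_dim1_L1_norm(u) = 6.13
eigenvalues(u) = [-3.94, -0.77, 2.76]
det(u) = 8.42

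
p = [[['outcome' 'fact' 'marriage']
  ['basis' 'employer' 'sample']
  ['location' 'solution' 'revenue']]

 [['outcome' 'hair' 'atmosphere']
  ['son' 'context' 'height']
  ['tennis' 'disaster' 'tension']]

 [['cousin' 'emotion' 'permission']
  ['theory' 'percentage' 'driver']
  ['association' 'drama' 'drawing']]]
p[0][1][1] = 'employer'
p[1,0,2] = 'atmosphere'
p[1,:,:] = [['outcome', 'hair', 'atmosphere'], ['son', 'context', 'height'], ['tennis', 'disaster', 'tension']]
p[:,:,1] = [['fact', 'employer', 'solution'], ['hair', 'context', 'disaster'], ['emotion', 'percentage', 'drama']]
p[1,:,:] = [['outcome', 'hair', 'atmosphere'], ['son', 'context', 'height'], ['tennis', 'disaster', 'tension']]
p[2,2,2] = 'drawing'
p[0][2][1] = 'solution'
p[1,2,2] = 'tension'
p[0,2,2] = 'revenue'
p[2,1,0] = 'theory'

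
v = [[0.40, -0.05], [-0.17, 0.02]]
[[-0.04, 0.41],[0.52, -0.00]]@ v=[[-0.09, 0.01], [0.21, -0.03]]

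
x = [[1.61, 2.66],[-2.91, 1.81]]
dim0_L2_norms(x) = [3.33, 3.22]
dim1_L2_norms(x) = [3.11, 3.43]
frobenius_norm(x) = 4.63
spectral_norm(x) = 3.43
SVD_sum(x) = [[-0.17, 0.12], [-2.8, 1.97]] + [[1.78, 2.54], [-0.11, -0.16]]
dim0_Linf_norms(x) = [2.91, 2.66]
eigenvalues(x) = [(1.71+2.78j), (1.71-2.78j)]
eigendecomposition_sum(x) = [[0.80+1.42j, 1.33-0.82j], [(-1.45+0.89j), 0.90+1.36j]] + [[0.80-1.42j, (1.33+0.82j)], [-1.45-0.89j, 0.90-1.36j]]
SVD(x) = [[0.06, 1.00], [1.0, -0.06]] @ diag([3.4281547574236657, 3.1079985455520234]) @ [[-0.82, 0.58], [0.58, 0.82]]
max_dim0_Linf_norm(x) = 2.91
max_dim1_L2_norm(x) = 3.43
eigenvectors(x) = [[-0.02+0.69j, (-0.02-0.69j)], [-0.72+0.00j, -0.72-0.00j]]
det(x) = 10.65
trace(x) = 3.42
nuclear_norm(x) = 6.54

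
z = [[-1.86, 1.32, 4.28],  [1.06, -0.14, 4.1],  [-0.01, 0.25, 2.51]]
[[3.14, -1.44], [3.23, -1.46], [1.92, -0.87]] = z @ [[-0.41, 0.19], [-0.99, 0.44], [0.86, -0.39]]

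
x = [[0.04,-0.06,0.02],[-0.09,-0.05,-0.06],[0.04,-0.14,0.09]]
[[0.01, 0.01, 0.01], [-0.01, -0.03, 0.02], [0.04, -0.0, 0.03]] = x@[[0.06,0.30,0.03], [-0.12,0.06,-0.25], [0.23,-0.08,-0.09]]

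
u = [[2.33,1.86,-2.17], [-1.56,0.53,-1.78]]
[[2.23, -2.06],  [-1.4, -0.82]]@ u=[[8.41,3.06,-1.17],[-1.98,-3.04,4.50]]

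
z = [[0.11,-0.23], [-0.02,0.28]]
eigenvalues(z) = [0.09, 0.3]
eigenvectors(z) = [[-0.99, 0.76], [-0.1, -0.64]]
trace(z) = 0.39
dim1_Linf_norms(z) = [0.23, 0.28]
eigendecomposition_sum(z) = [[0.08, 0.09], [0.01, 0.01]] + [[0.03, -0.32],[-0.03, 0.27]]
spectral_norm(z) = 0.37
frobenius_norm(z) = 0.38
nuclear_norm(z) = 0.44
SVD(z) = [[-0.67, 0.74], [0.74, 0.67]] @ diag([0.3726345104818108, 0.07031018132519128]) @ [[-0.24, 0.97], [0.97, 0.24]]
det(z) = 0.03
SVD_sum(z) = [[0.06, -0.24], [-0.07, 0.27]] + [[0.05, 0.01], [0.05, 0.01]]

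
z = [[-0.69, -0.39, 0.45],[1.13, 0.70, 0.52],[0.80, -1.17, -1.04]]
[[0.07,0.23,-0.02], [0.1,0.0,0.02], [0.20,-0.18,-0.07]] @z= [[0.20, 0.16, 0.17], [-0.05, -0.06, 0.02], [-0.4, -0.12, 0.07]]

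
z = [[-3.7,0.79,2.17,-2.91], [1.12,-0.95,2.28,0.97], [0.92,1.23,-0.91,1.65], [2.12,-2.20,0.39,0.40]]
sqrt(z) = [[0.84-1.05j,(-3.29+1.1j),(4.52-1.58j),-1.05-1.39j],[(0.86-0.52j),-0.02+0.54j,1.14-0.78j,(0.87-0.68j)],[-0.42+0.05j,(1.23-0.05j),-0.32+0.07j,(0.21+0.06j)],[0.52+0.98j,1.09-1.02j,(-2.17+1.47j),(1.24+1.29j)]]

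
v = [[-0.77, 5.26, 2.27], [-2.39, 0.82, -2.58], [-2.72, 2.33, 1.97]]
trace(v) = 2.02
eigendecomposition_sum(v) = [[(-0.6+1.93j), (2.44-0.48j), (1.52+0.95j)], [(-1.44-0.6j), (0.19+1.91j), -0.84+1.10j], [(-1.05+0.77j), (1.44+0.68j), 0.42+1.07j]] + [[(-0.6-1.93j),(2.44+0.48j),(1.52-0.95j)], [-1.44+0.60j,0.19-1.91j,-0.84-1.10j], [(-1.05-0.77j),(1.44-0.68j),(0.42-1.07j)]] + [[(0.43-0j), (0.38-0j), (-0.77-0j)],[(0.49-0j), (0.44-0j), -0.89-0.00j],[(-0.62+0j), (-0.56+0j), (1.12+0j)]]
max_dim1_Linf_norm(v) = 5.26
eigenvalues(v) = [(0.01+4.92j), (0.01-4.92j), (1.99+0j)]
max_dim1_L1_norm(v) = 8.3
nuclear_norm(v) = 12.39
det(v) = 48.23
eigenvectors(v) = [[(-0.71+0j), -0.71-0.00j, -0.48+0.00j], [(0.05-0.54j), 0.05+0.54j, -0.55+0.00j], [(-0.36-0.27j), -0.36+0.27j, 0.69+0.00j]]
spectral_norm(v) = 6.77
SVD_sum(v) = [[-1.90, 4.77, 2.34], [-0.14, 0.36, 0.18], [-1.25, 3.13, 1.54]] + [[0.54, -0.04, 0.51],[-2.56, 0.18, -2.44],[-0.52, 0.04, -0.5]] + [[0.60, 0.53, -0.59], [0.32, 0.28, -0.31], [-0.95, -0.84, 0.93]]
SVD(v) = [[-0.83,0.2,-0.51], [-0.06,-0.96,-0.27], [-0.55,-0.20,0.81]] @ diag([6.7663648539984775, 3.6959004184933977, 1.9285037617682956]) @ [[0.34, -0.84, -0.42], [0.72, -0.05, 0.69], [-0.6, -0.53, 0.59]]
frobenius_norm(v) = 7.95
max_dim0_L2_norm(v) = 5.81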